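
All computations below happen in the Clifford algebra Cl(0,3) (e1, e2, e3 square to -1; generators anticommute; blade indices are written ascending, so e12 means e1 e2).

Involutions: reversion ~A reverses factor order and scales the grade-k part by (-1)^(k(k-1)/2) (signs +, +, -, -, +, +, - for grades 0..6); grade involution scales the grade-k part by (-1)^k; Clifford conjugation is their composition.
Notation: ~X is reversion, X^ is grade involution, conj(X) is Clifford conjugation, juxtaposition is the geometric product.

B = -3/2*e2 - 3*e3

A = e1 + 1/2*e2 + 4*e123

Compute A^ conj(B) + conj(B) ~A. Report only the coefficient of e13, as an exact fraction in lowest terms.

first term: 3/4 + 21/2*e12 - 9*e13 - 3/2*e23
second term: -3/4 + 21/2*e12 - 9*e13 - 3/2*e23
Answer: -18


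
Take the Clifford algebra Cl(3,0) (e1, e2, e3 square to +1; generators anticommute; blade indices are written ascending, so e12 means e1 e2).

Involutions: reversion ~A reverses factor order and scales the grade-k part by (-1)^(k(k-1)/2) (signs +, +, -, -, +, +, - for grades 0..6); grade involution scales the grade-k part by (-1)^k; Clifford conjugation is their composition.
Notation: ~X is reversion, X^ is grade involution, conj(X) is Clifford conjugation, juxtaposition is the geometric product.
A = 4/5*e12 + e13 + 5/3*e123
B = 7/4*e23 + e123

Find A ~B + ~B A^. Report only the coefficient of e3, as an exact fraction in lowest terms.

first term: 5/3 + 35/12*e1 - e2 + 4/5*e3 + 7/4*e12 - 7/5*e13
second term: -5/3 - 35/12*e1 - e2 + 4/5*e3 - 7/4*e12 + 7/5*e13
Answer: 8/5


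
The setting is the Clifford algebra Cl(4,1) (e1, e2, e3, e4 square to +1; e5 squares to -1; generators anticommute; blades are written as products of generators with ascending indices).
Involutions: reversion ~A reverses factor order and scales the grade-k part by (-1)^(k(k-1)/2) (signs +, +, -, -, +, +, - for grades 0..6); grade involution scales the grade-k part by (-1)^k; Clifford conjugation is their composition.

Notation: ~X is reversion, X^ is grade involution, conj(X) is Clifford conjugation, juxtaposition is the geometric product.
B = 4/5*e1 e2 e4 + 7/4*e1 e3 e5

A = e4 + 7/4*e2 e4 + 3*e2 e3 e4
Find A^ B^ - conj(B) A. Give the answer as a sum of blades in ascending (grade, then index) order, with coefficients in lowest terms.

first term: 7/5*e1 + 4/5*e1 e2 - 12/5*e1 e3 + 21/4*e1 e2 e4 e5 + 7/4*e1 e3 e4 e5 + 49/16*e1 e2 e3 e4 e5
second term: -7/5*e1 + 4/5*e1 e2 + 12/5*e1 e3 + 21/4*e1 e2 e4 e5 - 7/4*e1 e3 e4 e5 - 49/16*e1 e2 e3 e4 e5
Answer: 14/5*e1 - 24/5*e1 e3 + 7/2*e1 e3 e4 e5 + 49/8*e1 e2 e3 e4 e5


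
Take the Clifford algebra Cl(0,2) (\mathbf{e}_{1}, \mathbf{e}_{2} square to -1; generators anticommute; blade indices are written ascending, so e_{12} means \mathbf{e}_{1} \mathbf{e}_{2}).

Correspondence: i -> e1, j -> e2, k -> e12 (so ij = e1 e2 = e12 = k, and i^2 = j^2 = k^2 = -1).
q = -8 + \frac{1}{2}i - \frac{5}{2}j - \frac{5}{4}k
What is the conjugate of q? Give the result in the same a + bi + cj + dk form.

In blades: q = -8 + \frac{1}{2} e_{1} - \frac{5}{2} e_{2} - \frac{5}{4} e_{12}.
Conjugation here is Clifford conjugation: the scalar is fixed and the grade-1 and grade-2 blades all flip sign, giving -8 - \frac{1}{2} e_{1} + \frac{5}{2} e_{2} + \frac{5}{4} e_{12}; translating back:
Answer: -8 - \frac{1}{2}i + \frac{5}{2}j + \frac{5}{4}k


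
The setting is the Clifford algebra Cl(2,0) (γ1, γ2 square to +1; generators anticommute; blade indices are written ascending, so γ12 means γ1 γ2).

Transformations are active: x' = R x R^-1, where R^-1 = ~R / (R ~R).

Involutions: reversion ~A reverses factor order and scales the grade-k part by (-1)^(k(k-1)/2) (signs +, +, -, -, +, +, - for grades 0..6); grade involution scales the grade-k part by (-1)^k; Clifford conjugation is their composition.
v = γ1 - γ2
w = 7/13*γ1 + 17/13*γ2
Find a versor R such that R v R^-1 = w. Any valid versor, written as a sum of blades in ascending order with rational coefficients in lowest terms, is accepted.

Key observation: q(v) = q(w) = 2 (sandwiches preserve the norm), so R = v + w = 20/13*γ1 + 4/13*γ2 works whenever it is invertible — the component of v along it is kept and (v - w)/2 reverses, sending v to w.
Answer: 20/13*γ1 + 4/13*γ2


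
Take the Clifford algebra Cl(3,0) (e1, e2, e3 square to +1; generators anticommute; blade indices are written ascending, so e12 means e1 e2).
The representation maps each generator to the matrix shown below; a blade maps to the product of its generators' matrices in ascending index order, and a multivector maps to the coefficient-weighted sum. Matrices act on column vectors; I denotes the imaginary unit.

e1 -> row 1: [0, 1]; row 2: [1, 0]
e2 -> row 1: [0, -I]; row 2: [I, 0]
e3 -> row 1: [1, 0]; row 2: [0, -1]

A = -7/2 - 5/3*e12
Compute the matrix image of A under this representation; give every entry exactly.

Bivector images (products of the table entries): rho(e12) = rho(e1)rho(e2) = row 1: [I, 0]; row 2: [0, -I].
M = (-7/2)*1 + (-5/3)*rho(e12), summed entrywise (1 is the identity matrix):
Answer: row 1: [-7/2 - 5*I/3, 0]; row 2: [0, -7/2 + 5*I/3]


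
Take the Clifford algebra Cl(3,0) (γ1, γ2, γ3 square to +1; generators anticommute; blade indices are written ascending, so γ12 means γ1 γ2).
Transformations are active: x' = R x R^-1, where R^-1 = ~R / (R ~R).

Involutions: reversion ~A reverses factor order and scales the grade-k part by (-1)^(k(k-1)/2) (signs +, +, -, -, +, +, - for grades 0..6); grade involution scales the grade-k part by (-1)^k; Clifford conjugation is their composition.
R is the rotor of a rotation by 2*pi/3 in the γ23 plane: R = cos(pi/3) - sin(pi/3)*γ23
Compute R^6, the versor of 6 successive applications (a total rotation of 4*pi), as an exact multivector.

Because a rotor carries half the rotation angle, composing 6 copies of this γ23-plane rotor multiplies the phase: 6*(pi/3) = 2*pi, hence R^6 = cos(2*pi) - sin(2*pi)*γ23.
cos(2*pi) = 1 and sin(2*pi) = 0, so R^6 = 1. The total rotation 4*pi is 2 full turns, so every vector returns to itself, yet the rotor is +1, back on the identity sheet (an even number of 2*pi turns).
Answer: 1


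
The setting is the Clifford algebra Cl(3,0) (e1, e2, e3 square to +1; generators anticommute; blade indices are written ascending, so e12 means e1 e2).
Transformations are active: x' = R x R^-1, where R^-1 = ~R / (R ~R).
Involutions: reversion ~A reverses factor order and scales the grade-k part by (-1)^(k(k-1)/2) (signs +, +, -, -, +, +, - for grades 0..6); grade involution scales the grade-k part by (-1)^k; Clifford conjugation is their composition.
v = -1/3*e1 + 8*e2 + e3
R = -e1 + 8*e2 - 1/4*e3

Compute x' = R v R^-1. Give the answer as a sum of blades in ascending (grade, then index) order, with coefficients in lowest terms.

~R = -e1 + 8*e2 - 1/4*e3, and R ~R = 1041/16, so R^-1 = ~R / (1041/16).
R v = 769/12 - 16/3*e12 - 13/12*e13 + 10*e23
Answer: -5111/3123*e1 + 24232/3123*e2 - 4661/3123*e3


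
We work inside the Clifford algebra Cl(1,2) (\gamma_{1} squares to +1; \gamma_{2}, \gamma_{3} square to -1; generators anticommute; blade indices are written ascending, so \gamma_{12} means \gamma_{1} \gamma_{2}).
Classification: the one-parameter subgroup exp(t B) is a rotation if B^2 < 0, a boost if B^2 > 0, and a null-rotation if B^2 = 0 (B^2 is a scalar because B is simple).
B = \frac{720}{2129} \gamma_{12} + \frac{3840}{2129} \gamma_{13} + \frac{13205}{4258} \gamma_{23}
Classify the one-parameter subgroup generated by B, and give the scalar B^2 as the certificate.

B^2 term by term: the squares give (\frac{720}{2129})^2*(\gamma_{12})^2 + (\frac{3840}{2129})^2*(\gamma_{13})^2 + (\frac{13205}{4258})^2*(\gamma_{23})^2 = \frac{518400}{4532641}*(+1) + \frac{14745600}{4532641}*(+1) + \frac{174372025}{18130564}*(-1) = -\frac{25}{4} (each basis 2-blade squares to minus the product of its generators' squares); cross terms between blades sharing an index anticommute and cancel. So B^2 = -\frac{25}{4}.
Answer: rotation, certificate B^2 = -\frac{25}{4}. Note: conjugating B changes its blade decomposition but never the scalar B^2 = -\frac{25}{4}, whose sign settles the classification.


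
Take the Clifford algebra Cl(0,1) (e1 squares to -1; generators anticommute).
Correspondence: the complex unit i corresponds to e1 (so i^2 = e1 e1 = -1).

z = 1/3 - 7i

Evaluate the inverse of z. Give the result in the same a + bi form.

In blades: z = 1/3 - 7*e1.
With qbar = 1/3 + 7*e1 (scalar fixed, mapped units negated), z qbar = 442/9 (the sum of squared coefficients), so z^-1 = qbar / (442/9) = 3/442 + 63/442*e1; translating back:
Answer: 3/442 + 63/442*i


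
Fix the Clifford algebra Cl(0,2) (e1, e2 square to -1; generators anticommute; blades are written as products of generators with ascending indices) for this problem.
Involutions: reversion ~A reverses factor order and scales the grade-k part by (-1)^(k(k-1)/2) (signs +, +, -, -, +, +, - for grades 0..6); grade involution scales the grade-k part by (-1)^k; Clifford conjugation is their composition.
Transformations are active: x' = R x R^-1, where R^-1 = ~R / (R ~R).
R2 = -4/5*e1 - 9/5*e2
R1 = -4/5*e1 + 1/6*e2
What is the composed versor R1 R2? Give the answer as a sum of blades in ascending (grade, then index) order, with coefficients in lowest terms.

Distribute over the terms of R1 (each basis-blade product reordered to ascending indices, repeated generators contracted through their squares):
(-4/5*e1) R2 = -16/25 + 36/25*e1 e2
(1/6*e2) R2 = 3/10 + 2/15*e1 e2
Summing the partial products and collecting blades:
Answer: -17/50 + 118/75*e1 e2


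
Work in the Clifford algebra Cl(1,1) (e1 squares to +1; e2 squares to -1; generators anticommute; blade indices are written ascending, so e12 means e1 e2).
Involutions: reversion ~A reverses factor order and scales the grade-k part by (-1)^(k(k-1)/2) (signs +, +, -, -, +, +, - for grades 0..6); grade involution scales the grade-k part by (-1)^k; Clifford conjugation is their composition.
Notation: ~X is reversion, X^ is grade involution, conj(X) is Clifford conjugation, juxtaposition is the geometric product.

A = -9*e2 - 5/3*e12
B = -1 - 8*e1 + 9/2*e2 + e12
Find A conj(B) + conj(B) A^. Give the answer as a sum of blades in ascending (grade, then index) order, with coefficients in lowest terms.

first term: -233/6 + 3/2*e1 + 67/3*e2 + 221/3*e12
second term: 253/6 + 33/2*e1 - 67/3*e2 + 221/3*e12
Answer: 10/3 + 18*e1 + 442/3*e12


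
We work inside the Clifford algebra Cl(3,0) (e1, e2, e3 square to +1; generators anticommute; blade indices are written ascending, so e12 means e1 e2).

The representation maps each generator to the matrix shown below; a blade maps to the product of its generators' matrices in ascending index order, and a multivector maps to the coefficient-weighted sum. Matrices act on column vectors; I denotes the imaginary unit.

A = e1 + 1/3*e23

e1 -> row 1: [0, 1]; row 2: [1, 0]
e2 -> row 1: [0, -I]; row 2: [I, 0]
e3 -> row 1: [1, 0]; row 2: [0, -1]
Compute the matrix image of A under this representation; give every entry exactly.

Bivector images (products of the table entries): rho(e23) = rho(e2)rho(e3) = row 1: [0, I]; row 2: [I, 0].
M = (1)*rho(e1) + (1/3)*rho(e23), summed entrywise:
Answer: row 1: [0, 1 + I/3]; row 2: [1 + I/3, 0]


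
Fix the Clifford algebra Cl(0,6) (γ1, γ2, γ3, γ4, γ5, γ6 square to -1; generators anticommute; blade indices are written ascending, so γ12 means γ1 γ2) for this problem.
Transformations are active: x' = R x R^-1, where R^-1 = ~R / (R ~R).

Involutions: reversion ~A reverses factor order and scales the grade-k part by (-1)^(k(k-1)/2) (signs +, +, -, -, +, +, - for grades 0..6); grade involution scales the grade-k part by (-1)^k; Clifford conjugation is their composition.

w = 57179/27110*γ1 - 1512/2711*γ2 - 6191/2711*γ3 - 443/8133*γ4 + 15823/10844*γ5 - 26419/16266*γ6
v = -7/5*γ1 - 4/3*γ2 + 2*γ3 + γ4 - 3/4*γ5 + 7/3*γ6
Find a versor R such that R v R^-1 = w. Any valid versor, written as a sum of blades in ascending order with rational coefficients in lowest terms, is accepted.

The midline construction: v and w both square to -53081/3600, so reflecting in their sum 3845/5422*γ1 - 15380/8133*γ2 - 769/2711*γ3 + 7690/8133*γ4 + 3845/5422*γ5 + 3845/5422*γ6 exchanges them.
Answer: 3845/5422*γ1 - 15380/8133*γ2 - 769/2711*γ3 + 7690/8133*γ4 + 3845/5422*γ5 + 3845/5422*γ6


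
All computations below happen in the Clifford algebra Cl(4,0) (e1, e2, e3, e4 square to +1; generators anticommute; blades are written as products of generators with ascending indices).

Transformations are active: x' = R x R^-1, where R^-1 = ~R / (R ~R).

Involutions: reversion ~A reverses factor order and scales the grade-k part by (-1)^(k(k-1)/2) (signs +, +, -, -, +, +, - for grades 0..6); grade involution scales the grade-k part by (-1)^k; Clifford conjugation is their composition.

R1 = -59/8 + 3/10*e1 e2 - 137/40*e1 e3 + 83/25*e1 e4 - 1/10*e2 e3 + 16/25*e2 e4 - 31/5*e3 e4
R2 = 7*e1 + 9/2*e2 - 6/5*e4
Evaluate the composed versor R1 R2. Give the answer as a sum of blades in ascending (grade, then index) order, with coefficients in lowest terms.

Distribute over the terms of R2 (each basis-blade product reordered to ascending indices, repeated generators contracted through their squares):
R1 (7*e1) = -413/8*e1 - 21/10*e2 + 959/40*e3 - 581/25*e4 - 7/10*e1 e2 e3 + 112/25*e1 e2 e4 - 217/5*e1 e3 e4
R1 (9/2*e2) = 27/20*e1 - 531/16*e2 + 9/20*e3 - 72/25*e4 + 1233/80*e1 e2 e3 - 747/50*e1 e2 e4 - 279/10*e2 e3 e4
R1 (-6/5*e4) = -498/125*e1 - 96/125*e2 + 186/25*e3 + 177/20*e4 - 9/25*e1 e2 e4 + 411/100*e1 e3 e4 + 3/25*e2 e3 e4
Summing the partial products and collecting blades:
Answer: -54259/1000*e1 - 72111/2000*e2 + 6373/200*e3 - 1727/100*e4 + 1177/80*e1 e2 e3 - 541/50*e1 e2 e4 - 3929/100*e1 e3 e4 - 1389/50*e2 e3 e4


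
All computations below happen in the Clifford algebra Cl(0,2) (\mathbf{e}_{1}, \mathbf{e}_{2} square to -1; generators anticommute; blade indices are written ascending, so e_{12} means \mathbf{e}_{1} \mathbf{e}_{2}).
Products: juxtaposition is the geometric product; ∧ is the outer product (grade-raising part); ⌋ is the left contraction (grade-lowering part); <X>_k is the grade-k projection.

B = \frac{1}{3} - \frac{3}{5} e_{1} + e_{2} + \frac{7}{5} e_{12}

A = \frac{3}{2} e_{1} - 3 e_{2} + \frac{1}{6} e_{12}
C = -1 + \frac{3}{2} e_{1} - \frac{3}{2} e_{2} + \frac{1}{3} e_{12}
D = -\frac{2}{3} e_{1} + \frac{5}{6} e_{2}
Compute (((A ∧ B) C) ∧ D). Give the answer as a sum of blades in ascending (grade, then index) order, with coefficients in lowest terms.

step 1: \frac{1}{2} e_{1} - e_{2} - \frac{11}{45} e_{12}
step 2: -\frac{1171}{540} - \frac{6}{5} e_{1} + \frac{7}{15} e_{2} + \frac{179}{180} e_{12}
step 3: \frac{1171}{810} e_{1} - \frac{1171}{648} e_{2} - \frac{31}{45} e_{12}
Answer: \frac{1171}{810} e_{1} - \frac{1171}{648} e_{2} - \frac{31}{45} e_{12}


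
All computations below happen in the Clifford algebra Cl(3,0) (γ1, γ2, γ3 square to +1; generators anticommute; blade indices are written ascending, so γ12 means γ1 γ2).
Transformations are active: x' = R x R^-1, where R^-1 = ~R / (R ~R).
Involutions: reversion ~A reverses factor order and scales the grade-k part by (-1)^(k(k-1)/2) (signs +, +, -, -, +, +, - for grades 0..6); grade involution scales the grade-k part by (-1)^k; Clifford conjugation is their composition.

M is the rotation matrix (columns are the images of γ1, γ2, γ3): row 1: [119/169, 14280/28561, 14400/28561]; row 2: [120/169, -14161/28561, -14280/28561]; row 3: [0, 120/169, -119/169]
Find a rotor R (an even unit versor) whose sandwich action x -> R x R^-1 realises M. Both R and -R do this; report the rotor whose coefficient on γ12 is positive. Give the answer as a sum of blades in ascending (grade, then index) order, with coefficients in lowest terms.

Method: write R = a + b12*γ12 + b13*γ13 + b23*γ23 with a^2 + b12^2 + b13^2 + b23^2 = 1 (so R^-1 = ~R). Expanding the columns R e_j ~R gives tr M = 4a^2 - 1 and, from the antisymmetric part, M21 - M12 = -4a*b12, M13 - M31 = 4a*b13, M32 - M23 = -4a*b23.
Here tr M = -14161/28561, so a^2 = (1 + tr M)/4 = 3600/28561 and a = ±60/169. Taking a = 60/169: M21 - M12 = 6000/28561, M13 - M31 = 14400/28561, M32 - M23 = 34560/28561, giving b12 = -25/169, b13 = 60/169, b23 = -144/169, i.e. R = 60/169 - 25/169*γ12 + 60/169*γ13 - 144/169*γ23.
Its γ12 coefficient is negative, so report the other preimage -R.
Answer: -60/169 + 25/169*γ12 - 60/169*γ13 + 144/169*γ23. Sheet selection: the two-to-one cover makes ±R indistinguishable at the matrix level (trace -14161/28561), so uniqueness comes from the required sign on γ12.


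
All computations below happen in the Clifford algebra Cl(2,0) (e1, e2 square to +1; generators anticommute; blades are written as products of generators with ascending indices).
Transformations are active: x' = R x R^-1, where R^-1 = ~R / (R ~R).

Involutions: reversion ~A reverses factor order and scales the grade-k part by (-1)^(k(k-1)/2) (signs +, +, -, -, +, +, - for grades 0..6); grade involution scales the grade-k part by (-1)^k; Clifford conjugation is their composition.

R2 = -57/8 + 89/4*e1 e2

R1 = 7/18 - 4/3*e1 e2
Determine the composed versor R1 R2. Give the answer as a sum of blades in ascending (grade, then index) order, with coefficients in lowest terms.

Distribute over the terms of R1 (each basis-blade product reordered to ascending indices, repeated generators contracted through their squares):
(7/18) R2 = -133/48 + 623/72*e1 e2
(-4/3*e1 e2) R2 = 89/3 + 19/2*e1 e2
Summing the partial products and collecting blades:
Answer: 1291/48 + 1307/72*e1 e2


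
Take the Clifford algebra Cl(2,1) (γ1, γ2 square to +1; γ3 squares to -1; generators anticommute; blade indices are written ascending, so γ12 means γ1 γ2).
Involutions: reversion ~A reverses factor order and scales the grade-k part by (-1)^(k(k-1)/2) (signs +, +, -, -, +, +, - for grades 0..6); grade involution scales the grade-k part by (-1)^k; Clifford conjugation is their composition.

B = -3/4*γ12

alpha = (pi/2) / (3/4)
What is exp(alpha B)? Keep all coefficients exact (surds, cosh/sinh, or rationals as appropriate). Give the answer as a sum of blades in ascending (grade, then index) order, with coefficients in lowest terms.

B^2 = (-3/4)^2*(γ12)^2 = 9/16*(-1) = -9/16 (a basis 2-blade squares to minus the product of its generators' squares).
B^2 = -9/16 — B^2 < 0, so the exponential closes trigonometrically: l = 3/4, alpha*l = pi/2, so exp(alpha B) = cos(pi/2) + (sin(pi/2)/(3/4))*B = 0 + (4/3)*B.
Answer: -γ12


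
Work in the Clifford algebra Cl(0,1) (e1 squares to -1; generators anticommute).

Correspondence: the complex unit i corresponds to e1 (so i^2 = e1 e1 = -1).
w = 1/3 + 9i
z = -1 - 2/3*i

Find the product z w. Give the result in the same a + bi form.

In blades: z = -1 - 2/3*e1, w = 1/3 + 9*e1.
Distribute z over w term by term (generator squares from the signature, products reordered to ascending indices): (-1)*w = -1/3 - 9*e1; (-2/3*e1)*w = 6 - 2/9*e1.
Sum: 17/3 - 83/9*e1; translating back through the correspondence:
Answer: 17/3 - 83/9*i


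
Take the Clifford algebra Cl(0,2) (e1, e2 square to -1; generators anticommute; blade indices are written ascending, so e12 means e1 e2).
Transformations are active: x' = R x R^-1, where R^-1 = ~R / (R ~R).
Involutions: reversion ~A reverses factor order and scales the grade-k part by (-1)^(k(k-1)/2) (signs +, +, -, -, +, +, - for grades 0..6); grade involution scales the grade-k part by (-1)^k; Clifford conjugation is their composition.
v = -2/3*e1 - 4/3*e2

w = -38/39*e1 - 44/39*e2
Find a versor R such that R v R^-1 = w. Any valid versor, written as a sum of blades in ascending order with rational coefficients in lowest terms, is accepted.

Reasoning: v^2 = w^2 = -20/9 since conjugation preserves the quadratic form; R = v + w = -64/39*e1 - 32/13*e2 is then valid when invertible, keeping its own part and reversing (v - w)/2.
Answer: -64/39*e1 - 32/13*e2


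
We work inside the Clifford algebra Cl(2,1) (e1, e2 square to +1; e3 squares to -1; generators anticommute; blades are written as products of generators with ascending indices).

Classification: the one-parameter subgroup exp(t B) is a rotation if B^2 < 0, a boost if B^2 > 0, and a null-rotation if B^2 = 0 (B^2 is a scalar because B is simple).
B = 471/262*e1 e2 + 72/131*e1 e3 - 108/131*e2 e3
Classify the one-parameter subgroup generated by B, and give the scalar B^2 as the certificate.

B^2 term by term: the squares give (471/262)^2*(e1 e2)^2 + (72/131)^2*(e1 e3)^2 + (-108/131)^2*(e2 e3)^2 = 221841/68644*(-1) + 5184/17161*(+1) + 11664/17161*(+1) = -9/4 (each basis 2-blade squares to minus the product of its generators' squares); cross terms between blades sharing an index anticommute and cancel. So B^2 = -9/4.
Answer: rotation, certificate B^2 = -9/4. B^2 = -9/4 is basis-independent, so its sign is the whole story.


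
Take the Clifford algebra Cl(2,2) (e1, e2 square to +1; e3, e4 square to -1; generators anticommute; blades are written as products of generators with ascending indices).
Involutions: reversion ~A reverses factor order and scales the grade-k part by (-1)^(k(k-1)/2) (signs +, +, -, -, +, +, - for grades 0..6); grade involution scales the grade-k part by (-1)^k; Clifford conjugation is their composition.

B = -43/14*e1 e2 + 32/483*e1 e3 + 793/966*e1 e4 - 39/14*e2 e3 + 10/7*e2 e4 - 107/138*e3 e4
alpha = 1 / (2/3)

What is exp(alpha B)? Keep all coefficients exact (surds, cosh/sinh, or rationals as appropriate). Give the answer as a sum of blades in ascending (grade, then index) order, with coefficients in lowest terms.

B^2 term by term: the squares give (-43/14)^2*(e1 e2)^2 + (32/483)^2*(e1 e3)^2 + (793/966)^2*(e1 e4)^2 + (-39/14)^2*(e2 e3)^2 + (10/7)^2*(e2 e4)^2 + (-107/138)^2*(e3 e4)^2 = 1849/196*(-1) + 1024/233289*(+1) + 628849/933156*(+1) + 1521/196*(+1) + 100/49*(+1) + 11449/19044*(-1) = 4/9 (each basis 2-blade squares to minus the product of its generators' squares); cross terms between blades sharing an index anticommute and cancel; the commuting (index-disjoint) pairs give grade-4 terms 2*c*c'*(blade product), which cancel blade by blade — e1 e2 e3 e4: 4601/966 - 640/3381 - 10309/2254 = 0 — confirming B is simple. So B^2 = 4/9.
B^2 = 4/9 — since the square is positive, the closed form is hyperbolic: l = 2/3, alpha*l = 1, so exp(alpha B) = cosh(1) + (sinh(1)/(2/3))*B = cosh(1) + (3*sinh(1)/2)*B.
Answer: cosh(1) - 129*sinh(1)/28*e1 e2 + 16*sinh(1)/161*e1 e3 + 793*sinh(1)/644*e1 e4 - 117*sinh(1)/28*e2 e3 + 15*sinh(1)/7*e2 e4 - 107*sinh(1)/92*e3 e4


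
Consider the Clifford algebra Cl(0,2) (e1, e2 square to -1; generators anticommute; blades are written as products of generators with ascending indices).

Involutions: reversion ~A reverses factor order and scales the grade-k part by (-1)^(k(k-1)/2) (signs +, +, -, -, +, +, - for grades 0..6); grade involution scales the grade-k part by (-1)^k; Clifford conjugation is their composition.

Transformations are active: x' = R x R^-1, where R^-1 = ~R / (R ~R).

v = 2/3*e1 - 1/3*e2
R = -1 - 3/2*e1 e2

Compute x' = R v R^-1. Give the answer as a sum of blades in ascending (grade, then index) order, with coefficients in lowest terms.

~R = -1 + 3/2*e1 e2, and R ~R = 13/4, so R^-1 = ~R / (13/4).
R v = -7/6*e1 - 2/3*e2
Answer: 2/39*e1 + 29/39*e2


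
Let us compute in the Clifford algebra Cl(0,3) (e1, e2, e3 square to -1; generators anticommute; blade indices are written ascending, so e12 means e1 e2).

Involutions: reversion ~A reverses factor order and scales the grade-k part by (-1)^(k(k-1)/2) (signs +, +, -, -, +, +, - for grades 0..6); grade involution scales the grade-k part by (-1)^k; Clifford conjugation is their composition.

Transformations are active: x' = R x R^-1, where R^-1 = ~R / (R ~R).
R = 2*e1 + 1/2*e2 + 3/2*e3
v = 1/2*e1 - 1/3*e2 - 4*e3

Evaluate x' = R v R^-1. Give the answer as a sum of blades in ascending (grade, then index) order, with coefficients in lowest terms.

~R = 2*e1 + 1/2*e2 + 3/2*e3, and R ~R = -13/2, so R^-1 = ~R / (-13/2).
R v = 31/6 - 11/12*e12 - 35/4*e13 - 3/2*e23
Answer: -287/78*e1 - 6/13*e2 + 21/13*e3


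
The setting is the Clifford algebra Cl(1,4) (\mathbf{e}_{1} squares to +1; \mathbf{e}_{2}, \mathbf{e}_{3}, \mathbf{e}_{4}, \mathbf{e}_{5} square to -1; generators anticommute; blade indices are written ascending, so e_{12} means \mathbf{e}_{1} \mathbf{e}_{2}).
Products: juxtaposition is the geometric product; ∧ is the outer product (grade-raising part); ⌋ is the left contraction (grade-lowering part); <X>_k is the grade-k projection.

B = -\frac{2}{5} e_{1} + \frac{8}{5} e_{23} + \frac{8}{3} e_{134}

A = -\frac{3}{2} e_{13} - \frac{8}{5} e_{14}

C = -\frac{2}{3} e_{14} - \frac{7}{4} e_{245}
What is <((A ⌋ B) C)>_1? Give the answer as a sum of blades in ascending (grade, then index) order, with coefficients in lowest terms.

step 1: \frac{64}{15} e_{3} - 4 e_{4}
step 2: \frac{8}{3} e_{1} + 7 e_{25} + \frac{128}{45} e_{134} + \frac{112}{15} e_{2345}
step 3: \frac{8}{3} e_{1}
Answer: \frac{8}{3} e_{1}


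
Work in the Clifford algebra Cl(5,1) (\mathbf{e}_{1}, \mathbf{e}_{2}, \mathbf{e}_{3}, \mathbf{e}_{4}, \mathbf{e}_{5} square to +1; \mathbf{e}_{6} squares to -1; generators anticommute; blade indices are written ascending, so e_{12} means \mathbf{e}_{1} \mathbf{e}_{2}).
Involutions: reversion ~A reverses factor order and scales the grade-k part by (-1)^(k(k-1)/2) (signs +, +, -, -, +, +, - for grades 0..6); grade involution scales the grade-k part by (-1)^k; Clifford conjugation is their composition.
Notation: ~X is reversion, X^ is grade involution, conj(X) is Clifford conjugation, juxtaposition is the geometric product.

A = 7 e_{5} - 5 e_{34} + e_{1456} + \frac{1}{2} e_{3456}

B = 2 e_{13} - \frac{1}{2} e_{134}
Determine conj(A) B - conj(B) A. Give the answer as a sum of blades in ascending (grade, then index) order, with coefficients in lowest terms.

first term: \frac{5}{2} e_{1} - 10 e_{14} - 14 e_{135} + \frac{1}{4} e_{156} - \frac{1}{2} e_{356} - \frac{7}{2} e_{1345} - e_{1456} + 2 e_{3456}
second term: -\frac{5}{2} e_{1} + 10 e_{14} - 14 e_{135} + \frac{1}{4} e_{156} - \frac{1}{2} e_{356} - \frac{7}{2} e_{1345} - e_{1456} + 2 e_{3456}
Answer: 5 e_{1} - 20 e_{14}


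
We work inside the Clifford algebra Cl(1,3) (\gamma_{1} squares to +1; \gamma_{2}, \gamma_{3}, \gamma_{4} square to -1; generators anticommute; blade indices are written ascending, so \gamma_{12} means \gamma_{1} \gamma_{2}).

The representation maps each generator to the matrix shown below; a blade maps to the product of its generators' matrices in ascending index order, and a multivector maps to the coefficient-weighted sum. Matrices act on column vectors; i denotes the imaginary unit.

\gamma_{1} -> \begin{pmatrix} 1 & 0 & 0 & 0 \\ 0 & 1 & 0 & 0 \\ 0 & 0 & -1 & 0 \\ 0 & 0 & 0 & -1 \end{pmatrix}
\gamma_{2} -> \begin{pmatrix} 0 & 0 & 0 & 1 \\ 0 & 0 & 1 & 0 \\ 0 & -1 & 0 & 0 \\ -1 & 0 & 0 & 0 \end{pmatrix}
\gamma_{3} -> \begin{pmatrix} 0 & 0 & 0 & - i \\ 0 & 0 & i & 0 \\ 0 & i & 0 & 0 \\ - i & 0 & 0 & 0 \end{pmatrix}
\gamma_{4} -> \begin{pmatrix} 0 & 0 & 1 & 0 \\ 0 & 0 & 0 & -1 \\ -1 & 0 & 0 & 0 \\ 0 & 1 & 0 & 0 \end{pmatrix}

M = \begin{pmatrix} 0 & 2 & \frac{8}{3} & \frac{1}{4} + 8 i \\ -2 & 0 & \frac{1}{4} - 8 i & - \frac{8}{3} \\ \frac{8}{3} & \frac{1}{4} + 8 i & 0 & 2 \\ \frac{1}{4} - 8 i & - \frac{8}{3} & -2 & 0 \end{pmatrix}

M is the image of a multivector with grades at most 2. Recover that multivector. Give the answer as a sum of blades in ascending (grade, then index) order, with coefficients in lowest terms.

Method: the blade images are trace-orthogonal — tr(rho(e_A) rho(e_B)^-1) = 4 if A = B and 0 otherwise — and rho(e_A)^-1 = (e_A)^2 * rho(e_A) with (e_A)^2 = +1 or -1, so the coefficient of e_A in the preimage is (e_A)^2 * tr(M rho(e_A))/4.
Nonzero projections over blades of grade <= 2: \gamma_{12}: (\gamma_{12})^2 = +1, tr(M rho(\gamma_{12})) = 1, coefficient \frac{1}{4}; \gamma_{13}: (\gamma_{13})^2 = +1, tr(M rho(\gamma_{13})) = -32, coefficient -8; \gamma_{14}: (\gamma_{14})^2 = +1, tr(M rho(\gamma_{14})) = \frac{32}{3}, coefficient \frac{8}{3}; \gamma_{24}: (\gamma_{24})^2 = -1, tr(M rho(\gamma_{24})) = -8, coefficient 2. Every other blade of grade <= 2 projects to 0.
Answer: \frac{1}{4} \gamma_{12} - 8 \gamma_{13} + \frac{8}{3} \gamma_{14} + 2 \gamma_{24}


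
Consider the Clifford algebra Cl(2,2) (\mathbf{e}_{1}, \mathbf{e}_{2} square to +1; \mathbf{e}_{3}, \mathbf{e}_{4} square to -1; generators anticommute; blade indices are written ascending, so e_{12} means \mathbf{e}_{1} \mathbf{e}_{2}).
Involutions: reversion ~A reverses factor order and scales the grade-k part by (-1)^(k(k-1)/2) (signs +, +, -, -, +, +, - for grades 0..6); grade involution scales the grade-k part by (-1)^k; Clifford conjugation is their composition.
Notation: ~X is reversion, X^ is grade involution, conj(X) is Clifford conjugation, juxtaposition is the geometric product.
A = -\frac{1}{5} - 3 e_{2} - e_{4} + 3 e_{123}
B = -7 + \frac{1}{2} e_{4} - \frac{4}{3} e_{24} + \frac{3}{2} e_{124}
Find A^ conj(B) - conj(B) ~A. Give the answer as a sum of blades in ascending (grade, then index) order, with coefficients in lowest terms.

first term: \frac{19}{10} - \frac{59}{3} e_{2} - \frac{29}{10} e_{4} - \frac{3}{2} e_{12} - \frac{9}{2} e_{14} - \frac{53}{30} e_{24} + \frac{9}{2} e_{34} + 21 e_{123} - \frac{3}{10} e_{124} + 4 e_{134} + \frac{3}{2} e_{1234}
second term: \frac{9}{10} + \frac{67}{3} e_{2} + \frac{111}{10} e_{4} + \frac{3}{2} e_{12} + \frac{9}{2} e_{14} - \frac{53}{30} e_{24} - \frac{9}{2} e_{34} + 21 e_{123} - \frac{3}{10} e_{124} - 4 e_{134} - \frac{3}{2} e_{1234}
Answer: 1 - 42 e_{2} - 14 e_{4} - 3 e_{12} - 9 e_{14} + 9 e_{34} + 8 e_{134} + 3 e_{1234}


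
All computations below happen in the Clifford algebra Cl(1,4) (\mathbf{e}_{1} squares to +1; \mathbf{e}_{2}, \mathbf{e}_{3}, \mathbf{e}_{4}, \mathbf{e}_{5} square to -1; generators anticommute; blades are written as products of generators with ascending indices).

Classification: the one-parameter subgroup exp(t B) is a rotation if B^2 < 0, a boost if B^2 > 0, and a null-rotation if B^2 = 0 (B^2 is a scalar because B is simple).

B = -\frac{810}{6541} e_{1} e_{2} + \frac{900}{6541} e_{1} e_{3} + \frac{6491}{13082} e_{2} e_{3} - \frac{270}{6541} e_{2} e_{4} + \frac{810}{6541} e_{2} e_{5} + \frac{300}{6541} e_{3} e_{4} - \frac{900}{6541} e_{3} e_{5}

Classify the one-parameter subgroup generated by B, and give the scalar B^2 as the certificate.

B^2 term by term: the squares give (-\frac{810}{6541})^2*(e_{1} e_{2})^2 + (\frac{900}{6541})^2*(e_{1} e_{3})^2 + (\frac{6491}{13082})^2*(e_{2} e_{3})^2 + (-\frac{270}{6541})^2*(e_{2} e_{4})^2 + (\frac{810}{6541})^2*(e_{2} e_{5})^2 + (\frac{300}{6541})^2*(e_{3} e_{4})^2 + (-\frac{900}{6541})^2*(e_{3} e_{5})^2 = \frac{656100}{42784681}*(+1) + \frac{810000}{42784681}*(+1) + \frac{42133081}{171138724}*(-1) + \frac{72900}{42784681}*(-1) + \frac{656100}{42784681}*(-1) + \frac{90000}{42784681}*(-1) + \frac{810000}{42784681}*(-1) = -\frac{1}{4} (each basis 2-blade squares to minus the product of its generators' squares); cross terms between blades sharing an index anticommute and cancel; the commuting (index-disjoint) pairs give grade-4 terms 2*c*c'*(blade product), which cancel blade by blade — e_{1} e_{2} e_{3} e_{4}: -\frac{486000}{42784681} + \frac{486000}{42784681} = 0; e_{1} e_{2} e_{3} e_{5}: \frac{1458000}{42784681} - \frac{1458000}{42784681} = 0; e_{2} e_{3} e_{4} e_{5}: -\frac{486000}{42784681} + \frac{486000}{42784681} = 0 — confirming B is simple. So B^2 = -\frac{1}{4}.
Answer: rotation, certificate B^2 = -\frac{1}{4}. The class reads off the invariant scalar -\frac{1}{4} directly.


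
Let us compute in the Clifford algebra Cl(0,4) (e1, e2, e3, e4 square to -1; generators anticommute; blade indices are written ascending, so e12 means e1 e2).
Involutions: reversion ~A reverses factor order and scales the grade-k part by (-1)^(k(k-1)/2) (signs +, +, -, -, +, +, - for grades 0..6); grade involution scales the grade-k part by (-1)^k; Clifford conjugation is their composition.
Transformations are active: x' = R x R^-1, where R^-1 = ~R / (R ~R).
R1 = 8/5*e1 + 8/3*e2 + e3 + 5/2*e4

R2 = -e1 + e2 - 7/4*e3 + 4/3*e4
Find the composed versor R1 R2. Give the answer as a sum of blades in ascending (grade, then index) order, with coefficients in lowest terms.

Distribute over the terms of R1 (each basis-blade product reordered to ascending indices, repeated generators contracted through their squares):
(8/5*e1) R2 = 8/5 + 8/5*e12 - 14/5*e13 + 32/15*e14
(8/3*e2) R2 = -8/3 + 8/3*e12 - 14/3*e23 + 32/9*e24
(e3) R2 = 7/4 + e13 - e23 + 4/3*e34
(5/2*e4) R2 = -10/3 + 5/2*e14 - 5/2*e24 + 35/8*e34
Summing the partial products and collecting blades:
Answer: -53/20 + 64/15*e12 - 9/5*e13 + 139/30*e14 - 17/3*e23 + 19/18*e24 + 137/24*e34


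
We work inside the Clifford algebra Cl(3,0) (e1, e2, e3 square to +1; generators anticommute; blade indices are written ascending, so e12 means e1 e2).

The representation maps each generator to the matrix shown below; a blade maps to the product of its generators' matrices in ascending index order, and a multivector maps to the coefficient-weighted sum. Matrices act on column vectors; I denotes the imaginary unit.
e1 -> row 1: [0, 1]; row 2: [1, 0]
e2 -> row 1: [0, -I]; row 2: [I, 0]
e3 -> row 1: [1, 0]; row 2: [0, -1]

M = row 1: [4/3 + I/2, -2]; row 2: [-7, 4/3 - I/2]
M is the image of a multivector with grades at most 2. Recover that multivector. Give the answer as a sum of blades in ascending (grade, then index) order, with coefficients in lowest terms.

Method: 1, rho(e1), rho(e2), rho(e3) form a trace-orthogonal basis of the 2x2 complex matrices (tr(X Y) = 2 if X = Y, else 0), so M = m0*1 + m1*rho(e1) + m2*rho(e2) + m3*rho(e3) with m0 = tr(M)/2 = 4/3, m1 = tr(M rho(e1))/2 = -9/2, m2 = tr(M rho(e2))/2 = 5*I/2, m3 = tr(M rho(e3))/2 = I/2.
Multiplying table entries, the bivector images are rho(e12) = I*rho(e3), rho(e13) = -I*rho(e2), rho(e23) = I*rho(e1); with real blade coefficients the real parts of m0..m3 are the coefficients of 1, e1, e2, e3 and the imaginary parts give the bivectors (e23: Im m1, e13: -Im m2, e12: Im m3).
Answer: 4/3 - 9/2*e1 + 1/2*e12 - 5/2*e13


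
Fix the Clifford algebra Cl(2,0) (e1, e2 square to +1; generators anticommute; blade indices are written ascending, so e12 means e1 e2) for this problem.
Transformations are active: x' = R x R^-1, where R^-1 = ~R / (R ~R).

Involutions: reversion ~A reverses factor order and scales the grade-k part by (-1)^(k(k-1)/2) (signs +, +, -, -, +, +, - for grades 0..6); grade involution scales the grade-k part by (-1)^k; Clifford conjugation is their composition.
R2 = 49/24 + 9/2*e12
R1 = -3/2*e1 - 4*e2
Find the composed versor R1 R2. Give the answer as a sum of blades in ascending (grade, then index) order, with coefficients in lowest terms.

Distribute over the terms of R1 (each basis-blade product reordered to ascending indices, repeated generators contracted through their squares):
(-3/2*e1) R2 = -49/16*e1 - 27/4*e2
(-4*e2) R2 = 18*e1 - 49/6*e2
Summing the partial products and collecting blades:
Answer: 239/16*e1 - 179/12*e2


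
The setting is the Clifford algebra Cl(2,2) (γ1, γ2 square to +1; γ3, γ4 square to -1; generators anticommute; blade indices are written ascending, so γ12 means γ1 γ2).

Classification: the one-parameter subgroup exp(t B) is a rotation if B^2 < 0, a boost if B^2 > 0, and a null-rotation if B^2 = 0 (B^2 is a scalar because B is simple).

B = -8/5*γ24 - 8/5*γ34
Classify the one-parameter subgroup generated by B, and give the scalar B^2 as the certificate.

B^2 term by term: the squares give (-8/5)^2*(γ24)^2 + (-8/5)^2*(γ34)^2 = 64/25*(+1) + 64/25*(-1) = 0 (each basis 2-blade squares to minus the product of its generators' squares); cross terms between blades sharing an index anticommute and cancel. So B^2 = 0.
Answer: null-rotation, certificate B^2 = 0. Why this suffices: the scalar 0 survives any versor conjugation, so its sign alone determines the class however B is presented.


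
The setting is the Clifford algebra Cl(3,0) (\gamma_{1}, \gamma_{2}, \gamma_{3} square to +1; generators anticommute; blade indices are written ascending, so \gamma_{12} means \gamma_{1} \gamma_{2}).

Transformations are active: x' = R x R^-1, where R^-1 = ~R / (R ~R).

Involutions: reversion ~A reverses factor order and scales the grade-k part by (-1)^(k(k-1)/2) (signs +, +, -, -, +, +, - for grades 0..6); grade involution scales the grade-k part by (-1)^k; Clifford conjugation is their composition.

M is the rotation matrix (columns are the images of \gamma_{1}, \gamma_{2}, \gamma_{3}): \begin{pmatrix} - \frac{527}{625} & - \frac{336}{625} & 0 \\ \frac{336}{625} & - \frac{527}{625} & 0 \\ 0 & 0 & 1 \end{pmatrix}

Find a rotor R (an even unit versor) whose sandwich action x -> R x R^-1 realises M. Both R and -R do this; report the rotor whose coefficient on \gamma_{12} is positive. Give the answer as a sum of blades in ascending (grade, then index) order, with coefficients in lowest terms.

Method: write R = a + b12*\gamma_{12} + b13*\gamma_{13} + b23*\gamma_{23} with a^2 + b12^2 + b13^2 + b23^2 = 1 (so R^-1 = ~R). Expanding the columns R e_j ~R gives tr M = 4a^2 - 1 and, from the antisymmetric part, M21 - M12 = -4a*b12, M13 - M31 = 4a*b13, M32 - M23 = -4a*b23.
Here tr M = -\frac{429}{625}, so a^2 = (1 + tr M)/4 = \frac{49}{625} and a = ±\frac{7}{25}. Taking a = \frac{7}{25}: M21 - M12 = \frac{672}{625}, M13 - M31 = 0, M32 - M23 = 0, giving b12 = -\frac{24}{25}, b13 = 0, b23 = 0, i.e. R = \frac{7}{25} - \frac{24}{25} \gamma_{12}.
Its \gamma_{12} coefficient is negative, so report the other preimage -R.
Answer: -\frac{7}{25} + \frac{24}{25} \gamma_{12}. Why the constraint matters: R and -R act identically through the sandwich — M has trace -\frac{429}{625} either way — so only the sign condition on \gamma_{12} picks one of the two preimages.


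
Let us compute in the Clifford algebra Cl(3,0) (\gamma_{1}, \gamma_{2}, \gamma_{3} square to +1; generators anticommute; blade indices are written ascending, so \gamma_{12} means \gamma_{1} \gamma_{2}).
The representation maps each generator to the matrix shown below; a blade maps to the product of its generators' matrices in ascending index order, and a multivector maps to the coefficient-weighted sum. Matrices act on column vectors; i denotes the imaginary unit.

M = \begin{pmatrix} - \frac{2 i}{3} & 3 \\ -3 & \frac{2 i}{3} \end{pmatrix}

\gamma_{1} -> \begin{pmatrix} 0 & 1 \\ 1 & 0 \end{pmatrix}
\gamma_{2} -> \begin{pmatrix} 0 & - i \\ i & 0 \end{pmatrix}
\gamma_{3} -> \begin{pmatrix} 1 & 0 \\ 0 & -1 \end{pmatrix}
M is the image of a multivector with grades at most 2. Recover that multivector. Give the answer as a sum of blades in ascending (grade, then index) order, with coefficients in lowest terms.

Method: 1, rho(\gamma_{1}), rho(\gamma_{2}), rho(\gamma_{3}) form a trace-orthogonal basis of the 2x2 complex matrices (tr(X Y) = 2 if X = Y, else 0), so M = m0*1 + m1*rho(\gamma_{1}) + m2*rho(\gamma_{2}) + m3*rho(\gamma_{3}) with m0 = tr(M)/2 = 0, m1 = tr(M rho(\gamma_{1}))/2 = 0, m2 = tr(M rho(\gamma_{2}))/2 = 3 i, m3 = tr(M rho(\gamma_{3}))/2 = - \frac{2 i}{3}.
Multiplying table entries, the bivector images are rho(\gamma_{12}) = i*rho(\gamma_{3}), rho(\gamma_{13}) = -i*rho(\gamma_{2}), rho(\gamma_{23}) = i*rho(\gamma_{1}); with real blade coefficients the real parts of m0..m3 are the coefficients of 1, \gamma_{1}, \gamma_{2}, \gamma_{3} and the imaginary parts give the bivectors (\gamma_{23}: Im m1, \gamma_{13}: -Im m2, \gamma_{12}: Im m3).
Answer: -\frac{2}{3} \gamma_{12} - 3 \gamma_{13}


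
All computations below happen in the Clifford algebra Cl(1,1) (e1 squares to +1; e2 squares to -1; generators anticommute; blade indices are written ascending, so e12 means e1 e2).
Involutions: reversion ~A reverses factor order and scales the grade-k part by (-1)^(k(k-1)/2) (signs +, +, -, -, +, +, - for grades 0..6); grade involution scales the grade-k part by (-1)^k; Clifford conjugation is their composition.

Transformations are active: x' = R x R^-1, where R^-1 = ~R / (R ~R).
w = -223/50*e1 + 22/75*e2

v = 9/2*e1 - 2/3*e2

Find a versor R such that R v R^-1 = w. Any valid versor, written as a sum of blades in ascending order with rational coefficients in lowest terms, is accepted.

Equal squares first: v^2 = w^2 = 713/36. Then v + w = 1/25*e1 - 28/75*e2 is a versor taking v to w, provided it is invertible.
Answer: 1/25*e1 - 28/75*e2
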